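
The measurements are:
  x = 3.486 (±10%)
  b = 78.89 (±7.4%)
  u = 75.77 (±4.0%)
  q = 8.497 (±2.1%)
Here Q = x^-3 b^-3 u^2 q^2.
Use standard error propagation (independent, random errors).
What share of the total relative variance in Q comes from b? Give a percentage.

33.4%

(δQ/Q)² = (-3·δx/x)² + (-3·δb/b)² + (2·δu/u)² + (2·δq/q)²
  x term: (-3×0.100)² = 0.0900
  b term: (-3×0.0740)² = 0.0493
  u term: (2×0.0400)² = 0.00640
  q term: (2×0.0210)² = 0.00176
Total = 0.147. Share from b = 0.0493/0.147 = 0.334.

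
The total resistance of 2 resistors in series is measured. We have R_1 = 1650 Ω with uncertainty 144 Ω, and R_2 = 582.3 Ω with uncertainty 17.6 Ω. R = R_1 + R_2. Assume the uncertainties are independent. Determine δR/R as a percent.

6.50%

Each term contributes (cᵢ δxᵢ)² to (δR)²:
  (δR_1)² = 20700;  (δR_2)² = 310
δR = √(21000) = 145 Ω
R = 2232 Ω, so δR/R = 145/2232 = 0.0650.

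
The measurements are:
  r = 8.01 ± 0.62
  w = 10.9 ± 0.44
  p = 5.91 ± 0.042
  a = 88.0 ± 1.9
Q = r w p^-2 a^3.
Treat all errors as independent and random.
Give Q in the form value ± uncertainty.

Each factor contributes (exponent × relative error)² to (δQ/Q)²:
  (1·δr/r)² = (1×0.0774)² = 0.00599;  (1·δw/w)² = (1×0.0404)² = 0.00163;  (-2·δp/p)² = (-2×0.00711)² = 0.000202;  (3·δa/a)² = (3×0.0216)² = 0.00420
δQ/Q = √(0.0120) = 0.110
Q = 1.7e+06, so δQ = 0.110 × 1.7e+06 = 1.87e+05.

(1.70 ± 0.187) × 10^6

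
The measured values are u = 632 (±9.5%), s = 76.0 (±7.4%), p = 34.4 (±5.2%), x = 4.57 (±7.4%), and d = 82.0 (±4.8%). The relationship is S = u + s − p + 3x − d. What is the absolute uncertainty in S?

60.5

Absolute uncertainties add in quadrature for a linear combination:
  (δu)² = 3600;  (δs)² = 31.6;  (δp)² = 3.20;  (3·δx)² = 1.03;  (δd)² = 15.5
δS = √(3660) = 60.5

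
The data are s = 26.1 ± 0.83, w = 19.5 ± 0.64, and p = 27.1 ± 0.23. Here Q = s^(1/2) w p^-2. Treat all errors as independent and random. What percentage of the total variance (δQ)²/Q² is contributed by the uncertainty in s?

(δQ/Q)² = (½·δs/s)² + (1·δw/w)² + (-2·δp/p)²
  s term: (0.5×0.0318)² = 0.000253
  w term: (1×0.0328)² = 0.00108
  p term: (-2×0.00849)² = 0.000288
Total = 0.00162. Share from s = 0.000253/0.00162 = 0.156.

15.6%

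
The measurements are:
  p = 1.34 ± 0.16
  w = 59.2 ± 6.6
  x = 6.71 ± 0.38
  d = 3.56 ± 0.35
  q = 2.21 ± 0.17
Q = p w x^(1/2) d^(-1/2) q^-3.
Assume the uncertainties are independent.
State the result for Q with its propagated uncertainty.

Since Q is a product/quotient, work with relative uncertainties:
  (1·δp/p)² = (1×0.119)² = 0.0143;  (1·δw/w)² = (1×0.111)² = 0.0124;  (½·δx/x)² = (0.5×0.0566)² = 0.000802;  (−½·δd/d)² = (-0.5×0.0983)² = 0.00242;  (-3·δq/q)² = (-3×0.0769)² = 0.0533
δQ/Q = √(0.0832) = 0.288
Q = 10.1, so δQ = 0.288 × 10.1 = 2.91.

10.1 ± 2.91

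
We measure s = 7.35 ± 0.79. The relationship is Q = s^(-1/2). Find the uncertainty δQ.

Q is a product of powers, so relative uncertainties combine in quadrature:
  (−½·δs/s)² = (-0.5×0.107)² = 0.00289
δQ/Q = √(0.00289) = 0.0537
Q = 0.369, so δQ = 0.0537 × 0.369 = 0.0198.

0.0198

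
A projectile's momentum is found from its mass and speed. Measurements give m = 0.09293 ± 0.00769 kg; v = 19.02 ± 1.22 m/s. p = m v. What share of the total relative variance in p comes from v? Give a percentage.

(δp/p)² = (1·δm/m)² + (1·δv/v)²
  m term: (1×0.0828)² = 0.00685
  v term: (1×0.0641)² = 0.00411
Total = 0.0110. Share from v = 0.00411/0.0110 = 0.375.

37.5%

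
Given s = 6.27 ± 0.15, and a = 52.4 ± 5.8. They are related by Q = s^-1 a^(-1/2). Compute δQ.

Since Q is a product/quotient, work with relative uncertainties:
  (-1·δs/s)² = (-1×0.0239)² = 0.000572;  (−½·δa/a)² = (-0.5×0.111)² = 0.00306
δQ/Q = √(0.00364) = 0.0603
Q = 0.0220, so δQ = 0.0603 × 0.0220 = 0.00133.

0.00133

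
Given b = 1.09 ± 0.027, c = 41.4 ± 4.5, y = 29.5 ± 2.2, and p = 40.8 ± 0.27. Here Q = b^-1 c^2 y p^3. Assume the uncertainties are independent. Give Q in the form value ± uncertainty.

(3.15 ± 0.731) × 10^9

Since Q is a product/quotient, work with relative uncertainties:
  (-1·δb/b)² = (-1×0.0248)² = 0.000614;  (2·δc/c)² = (2×0.109)² = 0.0473;  (1·δy/y)² = (1×0.0746)² = 0.00556;  (3·δp/p)² = (3×0.00662)² = 0.000394
δQ/Q = √(0.0538) = 0.232
Q = 3.15e+09, so δQ = 0.232 × 3.15e+09 = 7.31e+08.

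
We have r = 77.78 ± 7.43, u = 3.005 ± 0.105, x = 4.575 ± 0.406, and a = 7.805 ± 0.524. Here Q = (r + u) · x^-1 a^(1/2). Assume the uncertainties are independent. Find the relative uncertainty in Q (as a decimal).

0.132

Let w = r + u = 80.78. δw = √(δr² + δu²) = √(55.2 + 0.0110) = 7.43, so δw/w = 0.0920.
Q is then a monomial in w, x, a:
δQ/Q = √((δw/w)² + (-1·δx/x)² + (½·δa/a)²) = √(0.00846 + 0.00788 + 0.00113) = 0.132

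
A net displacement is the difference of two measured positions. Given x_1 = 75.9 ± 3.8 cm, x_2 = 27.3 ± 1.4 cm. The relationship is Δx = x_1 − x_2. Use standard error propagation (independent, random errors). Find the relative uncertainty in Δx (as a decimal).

For a sum/difference, combine absolute errors in quadrature:
  (δx_1)² = 14.4;  (δx_2)² = 1.96
δΔx = √(16.4) = 4.05 cm
Δx = 48.6 cm, so δΔx/Δx = 4.05/48.6 = 0.0833.

0.0833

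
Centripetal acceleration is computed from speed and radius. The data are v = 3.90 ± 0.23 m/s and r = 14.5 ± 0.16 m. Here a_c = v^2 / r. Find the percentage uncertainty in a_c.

11.8%

For a monomial a_c ∝ v^2, r^-1, fractional errors add in quadrature:
  (2·δv/v)² = (2×0.0590)² = 0.0139;  (-1·δr/r)² = (-1×0.0110)² = 0.000122
δa_c/a_c = √(0.0140) = 0.118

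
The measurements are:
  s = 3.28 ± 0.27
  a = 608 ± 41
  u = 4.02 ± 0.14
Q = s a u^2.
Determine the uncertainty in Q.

Each factor contributes (exponent × relative error)² to (δQ/Q)²:
  (1·δs/s)² = (1×0.0823)² = 0.00678;  (1·δa/a)² = (1×0.0674)² = 0.00455;  (2·δu/u)² = (2×0.0348)² = 0.00485
δQ/Q = √(0.0162) = 0.127
Q = 32200, so δQ = 0.127 × 32200 = 4100.

4100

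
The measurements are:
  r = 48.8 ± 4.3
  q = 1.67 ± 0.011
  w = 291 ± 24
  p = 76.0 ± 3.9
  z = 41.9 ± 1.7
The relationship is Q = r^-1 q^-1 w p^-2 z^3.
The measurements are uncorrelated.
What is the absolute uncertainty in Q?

9.09

Since Q is a product/quotient, work with relative uncertainties:
  (-1·δr/r)² = (-1×0.0881)² = 0.00776;  (-1·δq/q)² = (-1×0.00659)² = 4.34e-05;  (1·δw/w)² = (1×0.0825)² = 0.00680;  (-2·δp/p)² = (-2×0.0513)² = 0.0105;  (3·δz/z)² = (3×0.0406)² = 0.0148
δQ/Q = √(0.0400) = 0.200
Q = 45.5, so δQ = 0.200 × 45.5 = 9.09.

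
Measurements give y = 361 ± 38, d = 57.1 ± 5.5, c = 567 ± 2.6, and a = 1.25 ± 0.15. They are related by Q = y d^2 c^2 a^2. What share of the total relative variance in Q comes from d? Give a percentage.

35.1%

(δQ/Q)² = (1·δy/y)² + (2·δd/d)² + (2·δc/c)² + (2·δa/a)²
  y term: (1×0.105)² = 0.0111
  d term: (2×0.0963)² = 0.0371
  c term: (2×0.00459)² = 8.41e-05
  a term: (2×0.120)² = 0.0576
Total = 0.106. Share from d = 0.0371/0.106 = 0.351.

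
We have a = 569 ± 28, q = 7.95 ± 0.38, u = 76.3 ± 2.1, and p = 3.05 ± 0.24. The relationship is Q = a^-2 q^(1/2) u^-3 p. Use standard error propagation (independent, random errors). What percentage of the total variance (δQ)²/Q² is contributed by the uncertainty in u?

(δQ/Q)² = (-2·δa/a)² + (½·δq/q)² + (-3·δu/u)² + (1·δp/p)²
  a term: (-2×0.0492)² = 0.00969
  q term: (0.5×0.0478)² = 0.000571
  u term: (-3×0.0275)² = 0.00682
  p term: (1×0.0787)² = 0.00619
Total = 0.0233. Share from u = 0.00682/0.0233 = 0.293.

29.3%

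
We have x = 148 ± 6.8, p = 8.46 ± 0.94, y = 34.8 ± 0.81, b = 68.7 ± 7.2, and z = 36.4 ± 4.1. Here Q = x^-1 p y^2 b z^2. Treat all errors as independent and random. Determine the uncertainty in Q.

1.76e+06

Each factor contributes (exponent × relative error)² to (δQ/Q)²:
  (-1·δx/x)² = (-1×0.0459)² = 0.00211;  (1·δp/p)² = (1×0.111)² = 0.0123;  (2·δy/y)² = (2×0.0233)² = 0.00217;  (1·δb/b)² = (1×0.105)² = 0.0110;  (2·δz/z)² = (2×0.113)² = 0.0507
δQ/Q = √(0.0784) = 0.280
Q = 6.3e+06, so δQ = 0.280 × 6.3e+06 = 1.76e+06.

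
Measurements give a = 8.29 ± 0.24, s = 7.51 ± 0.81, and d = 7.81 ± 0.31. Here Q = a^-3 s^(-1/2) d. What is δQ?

0.000549

For a monomial Q ∝ a^-3, s^(-1/2), d, fractional errors add in quadrature:
  (-3·δa/a)² = (-3×0.0290)² = 0.00754;  (−½·δs/s)² = (-0.5×0.108)² = 0.00291;  (1·δd/d)² = (1×0.0397)² = 0.00158
δQ/Q = √(0.0120) = 0.110
Q = 0.00500, so δQ = 0.110 × 0.00500 = 0.000549.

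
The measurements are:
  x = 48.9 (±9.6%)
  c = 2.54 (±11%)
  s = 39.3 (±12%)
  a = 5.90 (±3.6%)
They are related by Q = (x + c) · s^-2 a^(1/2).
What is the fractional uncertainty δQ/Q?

Let u = x + c = 51.4. δu = √(δx² + δc²) = √(22.0 + 0.0781) = 4.70, so δu/u = 0.0914.
Q is then a monomial in u, s, a:
δQ/Q = √((δu/u)² + (-2·δs/s)² + (½·δa/a)²) = √(0.00836 + 0.0576 + 0.000324) = 0.257

0.257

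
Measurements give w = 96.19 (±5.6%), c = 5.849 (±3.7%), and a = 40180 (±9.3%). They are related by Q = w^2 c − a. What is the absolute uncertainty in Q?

Let p = w^2·c = 54120. δp/p = √((2·δw/w)² + (1·δc/c)²) = √(0.0125 + 0.00137) = 0.118, so δp = 6380.
Q = p − a: δQ = √(δp² + δa²) = √(4.07e+07 + 1.4e+07) = 7400

7400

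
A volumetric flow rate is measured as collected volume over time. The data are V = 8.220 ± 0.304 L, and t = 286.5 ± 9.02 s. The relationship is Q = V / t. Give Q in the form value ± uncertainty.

0.02869 ± 0.00139 L/s

Q is a product of powers, so relative uncertainties combine in quadrature:
  (1·δV/V)² = (1×0.0370)² = 0.00137;  (-1·δt/t)² = (-1×0.0315)² = 0.000991
δQ/Q = √(0.00236) = 0.0486
Q = 0.02869 L/s, so δQ = 0.0486 × 0.02869 = 0.00139 L/s.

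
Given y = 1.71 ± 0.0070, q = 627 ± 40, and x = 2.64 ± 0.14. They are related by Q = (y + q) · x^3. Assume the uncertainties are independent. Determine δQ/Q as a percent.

Let u = y + q = 629. δu = √(δy² + δq²) = √(4.9e-05 + 1600) = 40.0, so δu/u = 0.0636.
Q is then a monomial in u, x:
δQ/Q = √((δu/u)² + (3·δx/x)²) = √(0.00405 + 0.0253) = 0.171

17.1%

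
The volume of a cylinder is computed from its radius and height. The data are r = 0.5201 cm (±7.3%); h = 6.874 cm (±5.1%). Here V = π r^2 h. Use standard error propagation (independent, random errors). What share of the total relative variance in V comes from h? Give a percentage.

10.9%

(δV/V)² = (2·δr/r)² + (1·δh/h)²
  r term: (2×0.0730)² = 0.0213
  h term: (1×0.0510)² = 0.00260
Total = 0.0239. Share from h = 0.00260/0.0239 = 0.109.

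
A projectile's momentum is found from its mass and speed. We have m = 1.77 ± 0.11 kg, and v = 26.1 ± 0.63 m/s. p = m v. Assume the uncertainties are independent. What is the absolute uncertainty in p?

Since p is a product/quotient, work with relative uncertainties:
  (1·δm/m)² = (1×0.0621)² = 0.00386;  (1·δv/v)² = (1×0.0241)² = 0.000583
δp/p = √(0.00444) = 0.0667
p = 46.2 kg·m/s, so δp = 0.0667 × 46.2 = 3.08 kg·m/s.

3.08 kg·m/s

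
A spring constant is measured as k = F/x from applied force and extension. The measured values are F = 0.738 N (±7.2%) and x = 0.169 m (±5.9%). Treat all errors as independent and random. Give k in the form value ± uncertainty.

Relative error in a monomial: (δk/k)² = Σ (nᵢ · δxᵢ/xᵢ)².
  (1·δF/F)² = (1×0.0720)² = 0.00518;  (-1·δx/x)² = (-1×0.0590)² = 0.00348
δk/k = √(0.00867) = 0.0931
k = 4.37 N/m, so δk = 0.0931 × 4.37 = 0.406 N/m.

4.37 ± 0.406 N/m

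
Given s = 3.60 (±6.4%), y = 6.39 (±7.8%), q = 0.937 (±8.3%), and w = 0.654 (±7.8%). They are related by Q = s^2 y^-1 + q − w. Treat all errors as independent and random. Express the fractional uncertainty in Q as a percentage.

13.8%

Let p = s^2·y^-1 = 2.03. δp/p = √((2·δs/s)² + (-1·δy/y)²) = √(0.0164 + 0.00608) = 0.150, so δp = 0.304.
Q = p + q − w: δQ = √(δp² + δq² + δw²) = √(0.0924 + 0.00605 + 0.00260) = 0.318
Q = 2.31, so δQ/Q = 0.318/2.31 = 0.138.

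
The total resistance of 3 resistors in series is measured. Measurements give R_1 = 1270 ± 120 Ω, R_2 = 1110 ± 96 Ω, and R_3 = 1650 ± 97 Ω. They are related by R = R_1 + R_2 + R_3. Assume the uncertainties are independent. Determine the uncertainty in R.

Each term contributes (cᵢ δxᵢ)² to (δR)²:
  (δR_1)² = 14400;  (δR_2)² = 9220;  (δR_3)² = 9410
δR = √(33000) = 182 Ω

182 Ω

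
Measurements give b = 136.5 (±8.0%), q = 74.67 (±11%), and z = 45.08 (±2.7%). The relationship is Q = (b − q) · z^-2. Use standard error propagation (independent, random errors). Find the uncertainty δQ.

Let u = b − q = 61.83. δu = √(δb² + δq²) = √(119 + 67.5) = 13.7, so δu/u = 0.221.
Q is then a monomial in u, z:
δQ/Q = √((δu/u)² + (-2·δz/z)²) = √(0.0488 + 0.00292) = 0.227
Q = 0.03043, so δQ = 0.227 × 0.03043 = 0.00692.

0.00692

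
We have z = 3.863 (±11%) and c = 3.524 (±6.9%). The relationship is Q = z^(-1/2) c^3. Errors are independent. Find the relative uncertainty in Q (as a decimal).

Products/powers → add relative errors in quadrature, weighted by exponent:
  (−½·δz/z)² = (-0.5×0.110)² = 0.00302;  (3·δc/c)² = (3×0.0690)² = 0.0428
δQ/Q = √(0.0459) = 0.214

0.214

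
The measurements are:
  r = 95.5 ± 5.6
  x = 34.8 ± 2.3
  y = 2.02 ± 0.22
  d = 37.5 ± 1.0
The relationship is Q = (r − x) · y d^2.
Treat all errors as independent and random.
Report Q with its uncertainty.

(1.72 ± 0.271) × 10^5

Let u = r − x = 60.7. δu = √(δr² + δx²) = √(31.4 + 5.29) = 6.05, so δu/u = 0.0997.
Q is then a monomial in u, y, d:
δQ/Q = √((δu/u)² + (1·δy/y)² + (2·δd/d)²) = √(0.00995 + 0.0119 + 0.00284) = 0.157
Q = 1.72e+05, so δQ = 0.157 × 1.72e+05 = 27100.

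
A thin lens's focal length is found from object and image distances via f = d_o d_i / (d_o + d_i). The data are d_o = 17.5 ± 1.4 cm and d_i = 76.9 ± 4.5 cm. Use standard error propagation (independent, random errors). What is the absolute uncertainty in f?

0.942 cm

∂f/∂d_o = (d_i/(d_o+d_i))² = 0.664;  ∂f/∂d_i = (d_o/(d_o+d_i))² = 0.0344
δf = √((∂f/∂d_o · δd_o)² + (∂f/∂d_i · δd_i)²) = √(0.863 + 0.0239) = 0.942 cm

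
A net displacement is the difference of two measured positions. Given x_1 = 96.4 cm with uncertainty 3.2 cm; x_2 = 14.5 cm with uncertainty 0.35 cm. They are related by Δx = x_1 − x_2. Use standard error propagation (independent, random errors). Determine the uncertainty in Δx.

Absolute uncertainties add in quadrature for a linear combination:
  (δx_1)² = 10.2;  (δx_2)² = 0.122
δΔx = √(10.4) = 3.22 cm

3.22 cm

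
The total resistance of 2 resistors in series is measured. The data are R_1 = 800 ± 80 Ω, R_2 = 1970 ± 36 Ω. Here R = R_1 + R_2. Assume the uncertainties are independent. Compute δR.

87.7 Ω

Each term contributes (cᵢ δxᵢ)² to (δR)²:
  (δR_1)² = 6400;  (δR_2)² = 1300
δR = √(7700) = 87.7 Ω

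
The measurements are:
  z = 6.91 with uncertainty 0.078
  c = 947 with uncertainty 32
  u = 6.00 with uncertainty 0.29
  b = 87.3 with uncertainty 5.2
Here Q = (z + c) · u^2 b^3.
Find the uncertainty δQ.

Let w = z + c = 954. δw = √(δz² + δc²) = √(0.00608 + 1020) = 32.0, so δw/w = 0.0335.
Q is then a monomial in w, u, b:
δQ/Q = √((δw/w)² + (2·δu/u)² + (3·δb/b)²) = √(0.00113 + 0.00934 + 0.0319) = 0.206
Q = 2.28e+10, so δQ = 0.206 × 2.28e+10 = 4.7e+09.

4.7e+09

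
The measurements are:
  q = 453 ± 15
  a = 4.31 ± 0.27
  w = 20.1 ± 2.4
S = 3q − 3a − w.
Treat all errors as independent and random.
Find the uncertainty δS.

Absolute uncertainties add in quadrature for a linear combination:
  (3·δq)² = 2020;  (3·δa)² = 0.656;  (δw)² = 5.76
δS = √(2030) = 45.1

45.1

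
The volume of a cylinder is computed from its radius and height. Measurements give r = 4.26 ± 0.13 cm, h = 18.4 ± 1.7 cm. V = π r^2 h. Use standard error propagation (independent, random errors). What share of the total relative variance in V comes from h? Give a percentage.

69.6%

(δV/V)² = (2·δr/r)² + (1·δh/h)²
  r term: (2×0.0305)² = 0.00373
  h term: (1×0.0924)² = 0.00854
Total = 0.0123. Share from h = 0.00854/0.0123 = 0.696.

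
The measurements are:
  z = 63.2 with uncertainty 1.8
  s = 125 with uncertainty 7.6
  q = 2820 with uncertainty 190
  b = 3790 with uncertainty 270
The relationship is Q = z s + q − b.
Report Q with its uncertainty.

Let p = z·s = 7900. δp/p = √((1·δz/z)² + (1·δs/s)²) = √(0.000811 + 0.00370) = 0.0671, so δp = 530.
Q = p + q − b: δQ = √(δp² + δq² + δb²) = √(2.81e+05 + 36100 + 72900) = 625
Q = 6930.

6930 ± 625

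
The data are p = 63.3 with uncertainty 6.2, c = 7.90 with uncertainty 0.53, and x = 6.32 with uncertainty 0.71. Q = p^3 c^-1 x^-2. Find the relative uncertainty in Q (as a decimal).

Products/powers → add relative errors in quadrature, weighted by exponent:
  (3·δp/p)² = (3×0.0979)² = 0.0863;  (-1·δc/c)² = (-1×0.0671)² = 0.00450;  (-2·δx/x)² = (-2×0.112)² = 0.0505
δQ/Q = √(0.141) = 0.376

0.376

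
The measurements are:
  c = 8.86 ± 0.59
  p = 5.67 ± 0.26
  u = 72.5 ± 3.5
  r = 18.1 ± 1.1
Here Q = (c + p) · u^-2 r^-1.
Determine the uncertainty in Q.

Let w = c + p = 14.5. δw = √(δc² + δp²) = √(0.348 + 0.0676) = 0.645, so δw/w = 0.0444.
Q is then a monomial in w, u, r:
δQ/Q = √((δw/w)² + (-2·δu/u)² + (-1·δr/r)²) = √(0.00197 + 0.00932 + 0.00369) = 0.122
Q = 0.000153, so δQ = 0.122 × 0.000153 = 1.87e-05.

1.87e-05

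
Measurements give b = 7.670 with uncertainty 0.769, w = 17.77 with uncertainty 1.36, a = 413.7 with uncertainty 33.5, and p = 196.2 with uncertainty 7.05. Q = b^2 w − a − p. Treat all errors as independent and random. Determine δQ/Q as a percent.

Let h = b^2·w = 1045. δh/h = √((2·δb/b)² + (1·δw/w)²) = √(0.0402 + 0.00586) = 0.215, so δh = 224.
Q = h − a − p: δQ = √(δh² + δa² + δp²) = √(50300 + 1120 + 49.7) = 227
Q = 435.5, so δQ/Q = 227/435.5 = 0.521.

52.1%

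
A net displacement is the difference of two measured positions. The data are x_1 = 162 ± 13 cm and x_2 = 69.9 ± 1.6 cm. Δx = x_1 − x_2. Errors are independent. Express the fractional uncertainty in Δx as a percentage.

14.2%

Each term contributes (cᵢ δxᵢ)² to (δΔx)²:
  (δx_1)² = 169;  (δx_2)² = 2.56
δΔx = √(172) = 13.1 cm
Δx = 92.1 cm, so δΔx/Δx = 13.1/92.1 = 0.142.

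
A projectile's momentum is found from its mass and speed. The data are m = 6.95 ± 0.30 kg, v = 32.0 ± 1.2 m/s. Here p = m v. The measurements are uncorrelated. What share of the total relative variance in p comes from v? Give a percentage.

(δp/p)² = (1·δm/m)² + (1·δv/v)²
  m term: (1×0.0432)² = 0.00186
  v term: (1×0.0375)² = 0.00141
Total = 0.00327. Share from v = 0.00141/0.00327 = 0.430.

43.0%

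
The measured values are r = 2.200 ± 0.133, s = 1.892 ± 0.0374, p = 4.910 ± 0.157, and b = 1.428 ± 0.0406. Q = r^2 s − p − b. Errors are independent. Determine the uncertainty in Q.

Let w = r^2·s = 9.157. δw/w = √((2·δr/r)² + (1·δs/s)²) = √(0.0146 + 0.000391) = 0.123, so δw = 1.12.
Q = w − p − b: δQ = √(δw² + δp² + δb²) = √(1.26 + 0.0246 + 0.00165) = 1.13

1.13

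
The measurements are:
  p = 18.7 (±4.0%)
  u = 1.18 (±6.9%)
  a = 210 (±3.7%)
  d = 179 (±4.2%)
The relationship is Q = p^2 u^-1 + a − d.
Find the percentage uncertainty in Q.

10.1%

Let w = p^2·u^-1 = 296. δw/w = √((2·δp/p)² + (-1·δu/u)²) = √(0.00640 + 0.00476) = 0.106, so δw = 31.3.
Q = w + a − d: δQ = √(δw² + δa² + δd²) = √(980 + 60.4 + 56.5) = 33.1
Q = 327, so δQ/Q = 33.1/327 = 0.101.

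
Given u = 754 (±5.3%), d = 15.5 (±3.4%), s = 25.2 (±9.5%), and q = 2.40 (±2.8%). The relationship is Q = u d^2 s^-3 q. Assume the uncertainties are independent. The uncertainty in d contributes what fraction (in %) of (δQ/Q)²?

(δQ/Q)² = (1·δu/u)² + (2·δd/d)² + (-3·δs/s)² + (1·δq/q)²
  u term: (1×0.0530)² = 0.00281
  d term: (2×0.0340)² = 0.00462
  s term: (-3×0.0950)² = 0.0812
  q term: (1×0.0280)² = 0.000784
Total = 0.0894. Share from d = 0.00462/0.0894 = 0.0517.

5.17%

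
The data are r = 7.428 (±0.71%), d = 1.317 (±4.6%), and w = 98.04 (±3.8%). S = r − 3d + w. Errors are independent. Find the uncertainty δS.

3.73

S is a linear combination, so absolute uncertainties add in quadrature:
  (δr)² = 0.00278;  (3·δd)² = 0.0330;  (δw)² = 13.9
δS = √(13.9) = 3.73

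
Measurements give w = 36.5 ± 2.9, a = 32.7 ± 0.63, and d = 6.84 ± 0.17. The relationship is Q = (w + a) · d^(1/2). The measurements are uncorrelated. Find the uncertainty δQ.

Let u = w + a = 69.2. δu = √(δw² + δa²) = √(8.41 + 0.397) = 2.97, so δu/u = 0.0429.
Q is then a monomial in u, d:
δQ/Q = √((δu/u)² + (½·δd/d)²) = √(0.00184 + 0.000154) = 0.0446
Q = 181, so δQ = 0.0446 × 181 = 8.08.

8.08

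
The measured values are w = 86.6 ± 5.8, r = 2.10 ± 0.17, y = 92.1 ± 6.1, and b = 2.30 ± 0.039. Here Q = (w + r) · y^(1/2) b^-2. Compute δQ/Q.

0.0808

Let u = w + r = 88.7. δu = √(δw² + δr²) = √(33.6 + 0.0289) = 5.80, so δu/u = 0.0654.
Q is then a monomial in u, y, b:
δQ/Q = √((δu/u)² + (½·δy/y)² + (-2·δb/b)²) = √(0.00428 + 0.00110 + 0.00115) = 0.0808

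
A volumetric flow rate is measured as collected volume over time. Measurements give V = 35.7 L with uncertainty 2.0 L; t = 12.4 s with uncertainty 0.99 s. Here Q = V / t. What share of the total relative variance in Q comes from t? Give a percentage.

(δQ/Q)² = (1·δV/V)² + (-1·δt/t)²
  V term: (1×0.0560)² = 0.00314
  t term: (-1×0.0798)² = 0.00637
Total = 0.00951. Share from t = 0.00637/0.00951 = 0.670.

67.0%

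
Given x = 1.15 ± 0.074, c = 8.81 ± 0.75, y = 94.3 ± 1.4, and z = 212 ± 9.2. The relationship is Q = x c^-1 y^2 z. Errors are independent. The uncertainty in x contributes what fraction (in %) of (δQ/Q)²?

29.3%

(δQ/Q)² = (1·δx/x)² + (-1·δc/c)² + (2·δy/y)² + (1·δz/z)²
  x term: (1×0.0643)² = 0.00414
  c term: (-1×0.0851)² = 0.00725
  y term: (2×0.0148)² = 0.000882
  z term: (1×0.0434)² = 0.00188
Total = 0.0142. Share from x = 0.00414/0.0142 = 0.293.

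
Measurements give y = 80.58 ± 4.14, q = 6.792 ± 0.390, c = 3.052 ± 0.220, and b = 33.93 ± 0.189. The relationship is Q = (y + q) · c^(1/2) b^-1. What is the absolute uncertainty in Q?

0.270

Let u = y + q = 87.37. δu = √(δy² + δq²) = √(17.1 + 0.152) = 4.16, so δu/u = 0.0476.
Q is then a monomial in u, c, b:
δQ/Q = √((δu/u)² + (½·δc/c)² + (-1·δb/b)²) = √(0.00227 + 0.00130 + 3.1e-05) = 0.0600
Q = 4.499, so δQ = 0.0600 × 4.499 = 0.270.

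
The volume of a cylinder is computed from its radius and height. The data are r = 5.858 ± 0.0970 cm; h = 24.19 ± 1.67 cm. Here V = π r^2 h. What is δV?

Since V is a product/quotient, work with relative uncertainties:
  (2·δr/r)² = (2×0.0166)² = 0.00110;  (1·δh/h)² = (1×0.0690)² = 0.00477
δV/V = √(0.00586) = 0.0766
V = 2608 cm^3, so δV = 0.0766 × 2608 = 200 cm^3.

200 cm^3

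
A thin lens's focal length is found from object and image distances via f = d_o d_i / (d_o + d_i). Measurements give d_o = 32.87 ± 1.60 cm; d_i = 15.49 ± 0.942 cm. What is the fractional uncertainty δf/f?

∂f/∂d_o = (d_i/(d_o+d_i))² = 0.103;  ∂f/∂d_i = (d_o/(d_o+d_i))² = 0.462
δf = √((∂f/∂d_o · δd_o)² + (∂f/∂d_i · δd_i)²) = √(0.0269 + 0.189) = 0.465 cm
f = 10.53 cm, so δf/f = 0.465/10.53 = 0.0442.

0.0442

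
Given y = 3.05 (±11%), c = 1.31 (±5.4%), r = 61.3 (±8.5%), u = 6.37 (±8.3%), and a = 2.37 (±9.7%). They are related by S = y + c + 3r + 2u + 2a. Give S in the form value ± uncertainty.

206 ± 15.7

For a sum/difference, combine absolute errors in quadrature:
  (δy)² = 0.113;  (δc)² = 0.00500;  (3·δr)² = 244;  (2·δu)² = 1.12;  (2·δa)² = 0.211
δS = √(246) = 15.7
S = 206.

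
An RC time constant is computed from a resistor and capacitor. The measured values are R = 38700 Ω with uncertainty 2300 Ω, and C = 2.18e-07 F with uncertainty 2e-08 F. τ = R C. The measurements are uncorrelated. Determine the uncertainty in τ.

τ is a product of powers, so relative uncertainties combine in quadrature:
  (1·δR/R)² = (1×0.0594)² = 0.00353;  (1·δC/C)² = (1×0.0917)² = 0.00842
δτ/τ = √(0.0119) = 0.109
τ = 0.00844 s, so δτ = 0.109 × 0.00844 = 0.000922 s.

0.000922 s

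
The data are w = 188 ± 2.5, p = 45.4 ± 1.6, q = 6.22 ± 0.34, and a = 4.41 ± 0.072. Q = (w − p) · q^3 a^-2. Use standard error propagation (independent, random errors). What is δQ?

Let u = w − p = 143. δu = √(δw² + δp²) = √(6.25 + 2.56) = 2.97, so δu/u = 0.0208.
Q is then a monomial in u, q, a:
δQ/Q = √((δu/u)² + (3·δq/q)² + (-2·δa/a)²) = √(0.000433 + 0.0269 + 0.00107) = 0.168
Q = 1760, so δQ = 0.168 × 1760 = 297.

297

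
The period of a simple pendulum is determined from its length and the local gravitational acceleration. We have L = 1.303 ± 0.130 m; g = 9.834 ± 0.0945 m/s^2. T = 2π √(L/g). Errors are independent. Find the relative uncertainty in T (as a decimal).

T is a product of powers, so relative uncertainties combine in quadrature:
  (½·δL/L)² = (0.5×0.0998)² = 0.00249;  (−½·δg/g)² = (-0.5×0.00961)² = 2.31e-05
δT/T = √(0.00251) = 0.0501

0.0501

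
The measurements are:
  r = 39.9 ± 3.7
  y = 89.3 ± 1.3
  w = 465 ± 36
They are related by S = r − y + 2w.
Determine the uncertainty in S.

72.1

Absolute uncertainties add in quadrature for a linear combination:
  (δr)² = 13.7;  (δy)² = 1.69;  (2·δw)² = 5180
δS = √(5200) = 72.1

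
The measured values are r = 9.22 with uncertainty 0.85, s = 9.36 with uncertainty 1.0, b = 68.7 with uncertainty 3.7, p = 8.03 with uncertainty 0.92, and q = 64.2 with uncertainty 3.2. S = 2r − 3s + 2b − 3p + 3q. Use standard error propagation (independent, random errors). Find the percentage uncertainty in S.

S is a linear combination, so absolute uncertainties add in quadrature:
  (2·δr)² = 2.89;  (3·δs)² = 9.00;  (2·δb)² = 54.8;  (3·δp)² = 7.62;  (3·δq)² = 92.2
δS = √(166) = 12.9
S = 296, so δS/S = 12.9/296 = 0.0435.

4.35%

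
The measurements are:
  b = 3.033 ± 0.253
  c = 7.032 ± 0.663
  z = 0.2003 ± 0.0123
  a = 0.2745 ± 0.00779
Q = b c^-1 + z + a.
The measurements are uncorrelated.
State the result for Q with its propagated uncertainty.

Let p = b·c^-1 = 0.4313. δp/p = √((1·δb/b)² + (-1·δc/c)²) = √(0.00696 + 0.00889) = 0.126, so δp = 0.0543.
Q = p + z + a: δQ = √(δp² + δz² + δa²) = √(0.00295 + 0.000151 + 6.07e-05) = 0.0562
Q = 0.9061.

0.9061 ± 0.0562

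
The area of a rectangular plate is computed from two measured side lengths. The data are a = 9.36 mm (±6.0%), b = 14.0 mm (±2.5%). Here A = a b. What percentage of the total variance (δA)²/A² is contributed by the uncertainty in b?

(δA/A)² = (1·δa/a)² + (1·δb/b)²
  a term: (1×0.0600)² = 0.00360
  b term: (1×0.0250)² = 0.000625
Total = 0.00423. Share from b = 0.000625/0.00423 = 0.148.

14.8%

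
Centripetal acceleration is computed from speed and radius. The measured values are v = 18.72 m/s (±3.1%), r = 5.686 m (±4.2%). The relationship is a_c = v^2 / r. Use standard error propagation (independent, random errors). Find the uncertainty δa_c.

4.62 m/s^2

For a monomial a_c ∝ v^2, r^-1, fractional errors add in quadrature:
  (2·δv/v)² = (2×0.0310)² = 0.00384;  (-1·δr/r)² = (-1×0.0420)² = 0.00176
δa_c/a_c = √(0.00561) = 0.0749
a_c = 61.63 m/s^2, so δa_c = 0.0749 × 61.63 = 4.62 m/s^2.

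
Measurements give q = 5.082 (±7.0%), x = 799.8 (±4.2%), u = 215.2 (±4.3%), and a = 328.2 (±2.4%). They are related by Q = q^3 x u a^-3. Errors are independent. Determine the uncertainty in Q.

For a monomial Q ∝ q^3, x, u, a^-3, fractional errors add in quadrature:
  (3·δq/q)² = (3×0.0700)² = 0.0441;  (1·δx/x)² = (1×0.0420)² = 0.00176;  (1·δu/u)² = (1×0.0430)² = 0.00185;  (-3·δa/a)² = (-3×0.0240)² = 0.00518
δQ/Q = √(0.0529) = 0.230
Q = 0.6390, so δQ = 0.230 × 0.6390 = 0.147.

0.147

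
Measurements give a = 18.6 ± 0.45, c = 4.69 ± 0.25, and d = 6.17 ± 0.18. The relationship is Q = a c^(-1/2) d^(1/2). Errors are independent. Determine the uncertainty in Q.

0.829

For a monomial Q ∝ a, c^(-1/2), d^(1/2), fractional errors add in quadrature:
  (1·δa/a)² = (1×0.0242)² = 0.000585;  (−½·δc/c)² = (-0.5×0.0533)² = 0.000710;  (½·δd/d)² = (0.5×0.0292)² = 0.000213
δQ/Q = √(0.00151) = 0.0388
Q = 21.3, so δQ = 0.0388 × 21.3 = 0.829.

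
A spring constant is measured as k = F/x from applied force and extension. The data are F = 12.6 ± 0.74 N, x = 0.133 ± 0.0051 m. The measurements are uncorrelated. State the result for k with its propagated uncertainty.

Each factor contributes (exponent × relative error)² to (δk/k)²:
  (1·δF/F)² = (1×0.0587)² = 0.00345;  (-1·δx/x)² = (-1×0.0383)² = 0.00147
δk/k = √(0.00492) = 0.0701
k = 94.7 N/m, so δk = 0.0701 × 94.7 = 6.64 N/m.

94.7 ± 6.64 N/m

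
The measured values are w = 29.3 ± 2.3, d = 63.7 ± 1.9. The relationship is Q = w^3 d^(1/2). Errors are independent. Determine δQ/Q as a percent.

Each factor contributes (exponent × relative error)² to (δQ/Q)²:
  (3·δw/w)² = (3×0.0785)² = 0.0555;  (½·δd/d)² = (0.5×0.0298)² = 0.000222
δQ/Q = √(0.0557) = 0.236

23.6%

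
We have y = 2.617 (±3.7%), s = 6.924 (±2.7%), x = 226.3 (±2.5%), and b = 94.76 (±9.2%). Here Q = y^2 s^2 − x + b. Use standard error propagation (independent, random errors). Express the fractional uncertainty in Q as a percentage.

16.2%

Let p = y^2·s^2 = 328.3. δp/p = √((2·δy/y)² + (2·δs/s)²) = √(0.00548 + 0.00292) = 0.0916, so δp = 30.1.
Q = p − x + b: δQ = √(δp² + δx² + δb²) = √(905 + 32.0 + 76.0) = 31.8
Q = 196.8, so δQ/Q = 31.8/196.8 = 0.162.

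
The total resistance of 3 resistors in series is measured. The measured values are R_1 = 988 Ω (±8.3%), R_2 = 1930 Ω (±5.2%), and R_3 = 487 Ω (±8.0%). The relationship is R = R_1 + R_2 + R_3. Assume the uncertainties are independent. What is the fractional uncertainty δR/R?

Sums and differences: (δR)² = Σ (cᵢ δxᵢ)².
  (δR_1)² = 6720;  (δR_2)² = 10100;  (δR_3)² = 1520
δR = √(18300) = 135 Ω
R = 3400 Ω, so δR/R = 135/3400 = 0.0397.

0.0397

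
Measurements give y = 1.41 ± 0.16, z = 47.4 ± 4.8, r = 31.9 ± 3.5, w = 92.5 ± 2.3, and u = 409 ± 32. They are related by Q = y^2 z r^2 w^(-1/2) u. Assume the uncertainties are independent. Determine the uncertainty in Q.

Products/powers → add relative errors in quadrature, weighted by exponent:
  (2·δy/y)² = (2×0.113)² = 0.0515;  (1·δz/z)² = (1×0.101)² = 0.0103;  (2·δr/r)² = (2×0.110)² = 0.0482;  (−½·δw/w)² = (-0.5×0.0249)² = 0.000155;  (1·δu/u)² = (1×0.0782)² = 0.00612
δQ/Q = √(0.116) = 0.341
Q = 4.08e+06, so δQ = 0.341 × 4.08e+06 = 1.39e+06.

1.39e+06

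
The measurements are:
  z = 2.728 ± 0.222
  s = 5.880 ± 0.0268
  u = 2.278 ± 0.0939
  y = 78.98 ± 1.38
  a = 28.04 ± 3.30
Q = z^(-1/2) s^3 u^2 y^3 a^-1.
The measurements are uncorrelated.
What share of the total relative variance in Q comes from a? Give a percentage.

(δQ/Q)² = (−½·δz/z)² + (3·δs/s)² + (2·δu/u)² + (3·δy/y)² + (-1·δa/a)²
  z term: (-0.5×0.0814)² = 0.00166
  s term: (3×0.00456)² = 0.000187
  u term: (2×0.0412)² = 0.00680
  y term: (3×0.0175)² = 0.00275
  a term: (-1×0.118)² = 0.0139
Total = 0.0252. Share from a = 0.0139/0.0252 = 0.549.

54.9%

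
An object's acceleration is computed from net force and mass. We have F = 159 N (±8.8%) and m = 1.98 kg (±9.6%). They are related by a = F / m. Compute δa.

a is a product of powers, so relative uncertainties combine in quadrature:
  (1·δF/F)² = (1×0.0880)² = 0.00774;  (-1·δm/m)² = (-1×0.0960)² = 0.00922
δa/a = √(0.0170) = 0.130
a = 80.3 m/s^2, so δa = 0.130 × 80.3 = 10.5 m/s^2.

10.5 m/s^2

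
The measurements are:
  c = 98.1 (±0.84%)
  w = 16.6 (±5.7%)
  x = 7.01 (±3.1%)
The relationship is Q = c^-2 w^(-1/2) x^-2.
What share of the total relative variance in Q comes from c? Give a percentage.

5.72%

(δQ/Q)² = (-2·δc/c)² + (−½·δw/w)² + (-2·δx/x)²
  c term: (-2×0.00840)² = 0.000282
  w term: (-0.5×0.0570)² = 0.000812
  x term: (-2×0.0310)² = 0.00384
Total = 0.00494. Share from c = 0.000282/0.00494 = 0.0572.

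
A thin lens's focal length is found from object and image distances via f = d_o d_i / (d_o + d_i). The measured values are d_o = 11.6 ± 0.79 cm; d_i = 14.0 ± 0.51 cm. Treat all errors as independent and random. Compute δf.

∂f/∂d_o = (d_i/(d_o+d_i))² = 0.299;  ∂f/∂d_i = (d_o/(d_o+d_i))² = 0.205
δf = √((∂f/∂d_o · δd_o)² + (∂f/∂d_i · δd_i)²) = √(0.0558 + 0.0110) = 0.258 cm

0.258 cm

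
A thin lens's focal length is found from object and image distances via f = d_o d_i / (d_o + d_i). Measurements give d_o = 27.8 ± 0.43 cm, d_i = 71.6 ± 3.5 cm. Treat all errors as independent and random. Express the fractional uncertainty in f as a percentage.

∂f/∂d_o = (d_i/(d_o+d_i))² = 0.519;  ∂f/∂d_i = (d_o/(d_o+d_i))² = 0.0782
δf = √((∂f/∂d_o · δd_o)² + (∂f/∂d_i · δd_i)²) = √(0.0498 + 0.0749) = 0.353 cm
f = 20.0 cm, so δf/f = 0.353/20.0 = 0.0176.

1.76%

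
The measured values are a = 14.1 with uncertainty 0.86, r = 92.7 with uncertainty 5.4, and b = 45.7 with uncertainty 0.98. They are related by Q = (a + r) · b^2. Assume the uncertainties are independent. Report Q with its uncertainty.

Let u = a + r = 107. δu = √(δa² + δr²) = √(0.740 + 29.2) = 5.47, so δu/u = 0.0512.
Q is then a monomial in u, b:
δQ/Q = √((δu/u)² + (2·δb/b)²) = √(0.00262 + 0.00184) = 0.0668
Q = 2.23e+05, so δQ = 0.0668 × 2.23e+05 = 14900.

(2.23 ± 0.149) × 10^5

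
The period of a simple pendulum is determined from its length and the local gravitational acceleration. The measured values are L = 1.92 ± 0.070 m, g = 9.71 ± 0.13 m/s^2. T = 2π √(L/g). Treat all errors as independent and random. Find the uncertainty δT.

Products/powers → add relative errors in quadrature, weighted by exponent:
  (½·δL/L)² = (0.5×0.0365)² = 0.000332;  (−½·δg/g)² = (-0.5×0.0134)² = 4.48e-05
δT/T = √(0.000377) = 0.0194
T = 2.79 s, so δT = 0.0194 × 2.79 = 0.0543 s.

0.0543 s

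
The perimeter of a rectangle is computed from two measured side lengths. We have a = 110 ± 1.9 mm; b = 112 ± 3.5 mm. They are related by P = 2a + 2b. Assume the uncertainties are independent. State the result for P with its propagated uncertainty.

444 ± 7.96 mm

P is a linear combination, so absolute uncertainties add in quadrature:
  (2·δa)² = 14.4;  (2·δb)² = 49.0
δP = √(63.4) = 7.96 mm
P = 444 mm.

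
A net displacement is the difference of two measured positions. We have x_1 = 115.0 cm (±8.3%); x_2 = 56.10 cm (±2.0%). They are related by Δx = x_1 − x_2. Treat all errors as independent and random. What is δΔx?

For a sum/difference, combine absolute errors in quadrature:
  (δx_1)² = 91.1;  (δx_2)² = 1.26
δΔx = √(92.4) = 9.61 cm

9.61 cm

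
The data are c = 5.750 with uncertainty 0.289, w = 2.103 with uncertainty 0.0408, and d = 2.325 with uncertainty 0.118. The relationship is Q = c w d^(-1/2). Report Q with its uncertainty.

7.930 ± 0.472

Q is a product of powers, so relative uncertainties combine in quadrature:
  (1·δc/c)² = (1×0.0503)² = 0.00253;  (1·δw/w)² = (1×0.0194)² = 0.000376;  (−½·δd/d)² = (-0.5×0.0508)² = 0.000644
δQ/Q = √(0.00355) = 0.0596
Q = 7.930, so δQ = 0.0596 × 7.930 = 0.472.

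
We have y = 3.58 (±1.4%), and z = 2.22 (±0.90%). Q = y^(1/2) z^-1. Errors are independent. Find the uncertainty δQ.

For a monomial Q ∝ y^(1/2), z^-1, fractional errors add in quadrature:
  (½·δy/y)² = (0.5×0.0140)² = 4.9e-05;  (-1·δz/z)² = (-1×0.00900)² = 8.1e-05
δQ/Q = √(0.000130) = 0.0114
Q = 0.852, so δQ = 0.0114 × 0.852 = 0.00972.

0.00972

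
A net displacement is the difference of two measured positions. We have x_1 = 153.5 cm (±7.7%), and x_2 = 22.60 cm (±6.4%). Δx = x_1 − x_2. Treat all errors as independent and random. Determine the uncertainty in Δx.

11.9 cm

For a sum/difference, combine absolute errors in quadrature:
  (δx_1)² = 140;  (δx_2)² = 2.09
δΔx = √(142) = 11.9 cm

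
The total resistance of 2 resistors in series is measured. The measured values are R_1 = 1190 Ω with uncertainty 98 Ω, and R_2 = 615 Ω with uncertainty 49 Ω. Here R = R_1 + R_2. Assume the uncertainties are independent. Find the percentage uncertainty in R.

For a sum/difference, combine absolute errors in quadrature:
  (δR_1)² = 9600;  (δR_2)² = 2400
δR = √(12000) = 110 Ω
R = 1800 Ω, so δR/R = 110/1800 = 0.0607.

6.07%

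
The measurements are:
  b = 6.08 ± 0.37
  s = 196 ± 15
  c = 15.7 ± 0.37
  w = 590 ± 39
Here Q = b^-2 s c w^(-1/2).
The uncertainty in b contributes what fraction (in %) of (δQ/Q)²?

(δQ/Q)² = (-2·δb/b)² + (1·δs/s)² + (1·δc/c)² + (−½·δw/w)²
  b term: (-2×0.0609)² = 0.0148
  s term: (1×0.0765)² = 0.00586
  c term: (1×0.0236)² = 0.000555
  w term: (-0.5×0.0661)² = 0.00109
Total = 0.0223. Share from b = 0.0148/0.0223 = 0.664.

66.4%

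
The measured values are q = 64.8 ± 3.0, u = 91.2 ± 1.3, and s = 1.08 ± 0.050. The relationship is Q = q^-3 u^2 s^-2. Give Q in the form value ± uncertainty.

Products/powers → add relative errors in quadrature, weighted by exponent:
  (-3·δq/q)² = (-3×0.0463)² = 0.0193;  (2·δu/u)² = (2×0.0143)² = 0.000813;  (-2·δs/s)² = (-2×0.0463)² = 0.00857
δQ/Q = √(0.0287) = 0.169
Q = 0.0262, so δQ = 0.169 × 0.0262 = 0.00444.

0.0262 ± 0.00444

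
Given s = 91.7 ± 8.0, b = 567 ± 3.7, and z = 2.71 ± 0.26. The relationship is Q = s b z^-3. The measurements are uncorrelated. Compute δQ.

786

Products/powers → add relative errors in quadrature, weighted by exponent:
  (1·δs/s)² = (1×0.0872)² = 0.00761;  (1·δb/b)² = (1×0.00653)² = 4.26e-05;  (-3·δz/z)² = (-3×0.0959)² = 0.0828
δQ/Q = √(0.0905) = 0.301
Q = 2610, so δQ = 0.301 × 2610 = 786.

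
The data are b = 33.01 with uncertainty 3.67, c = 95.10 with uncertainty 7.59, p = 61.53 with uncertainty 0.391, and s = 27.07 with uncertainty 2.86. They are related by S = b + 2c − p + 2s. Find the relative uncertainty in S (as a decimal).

For a sum/difference, combine absolute errors in quadrature:
  (δb)² = 13.5;  (2·δc)² = 230;  (δp)² = 0.153;  (2·δs)² = 32.7
δS = √(277) = 16.6
S = 215.8, so δS/S = 16.6/215.8 = 0.0771.

0.0771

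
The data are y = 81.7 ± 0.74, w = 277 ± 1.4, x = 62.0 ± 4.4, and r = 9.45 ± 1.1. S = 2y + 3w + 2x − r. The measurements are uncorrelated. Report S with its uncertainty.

1110 ± 9.92

Each term contributes (cᵢ δxᵢ)² to (δS)²:
  (2·δy)² = 2.19;  (3·δw)² = 17.6;  (2·δx)² = 77.4;  (δr)² = 1.21
δS = √(98.5) = 9.92
S = 1110.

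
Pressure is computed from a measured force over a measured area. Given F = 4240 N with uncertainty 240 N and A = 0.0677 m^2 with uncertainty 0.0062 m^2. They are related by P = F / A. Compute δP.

6740 Pa

For a monomial P ∝ F, A^-1, fractional errors add in quadrature:
  (1·δF/F)² = (1×0.0566)² = 0.00320;  (-1·δA/A)² = (-1×0.0916)² = 0.00839
δP/P = √(0.0116) = 0.108
P = 62600 Pa, so δP = 0.108 × 62600 = 6740 Pa.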